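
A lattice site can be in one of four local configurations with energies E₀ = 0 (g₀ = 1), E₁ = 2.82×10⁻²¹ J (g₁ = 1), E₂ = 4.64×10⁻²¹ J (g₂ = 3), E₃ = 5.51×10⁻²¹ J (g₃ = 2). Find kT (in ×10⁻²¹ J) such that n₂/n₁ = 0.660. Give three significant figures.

n₂/n₁ = (g₂/g₁) exp[−(E₂−E₁)/kT] = 0.660.
⇒ (E₂−E₁)/kT = ln((3/1)/0.660) = ln(4.5455) = 1.5141.
kT = 1.82 ×10⁻²¹ J / 1.5141 = 1.20 ×10⁻²¹ J.

1.20 ×10⁻²¹ J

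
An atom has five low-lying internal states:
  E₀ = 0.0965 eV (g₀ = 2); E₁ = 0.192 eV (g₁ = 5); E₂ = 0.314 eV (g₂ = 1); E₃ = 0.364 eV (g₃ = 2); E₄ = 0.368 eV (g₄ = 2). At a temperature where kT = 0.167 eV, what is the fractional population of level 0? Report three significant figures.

0.340

Eᵢ/kT = 0.57784, 1.1497, 1.8802, 2.1796, 2.2036.
Z = Σ gᵢe^(−Eᵢ/kT) = 2·e^(−0.57784) + 5·e^(−1.1497) + 1·e^(−1.8802) + 2·e^(−2.1796) + 2·e^(−2.2036) = 1.1222 + 1.5837 + 0.15256 + 0.22617 + 0.22081 = 3.3054.
P₀ = g₀ e^(−E₀/kT) / Z = 1.1222/3.3054 = 0.340.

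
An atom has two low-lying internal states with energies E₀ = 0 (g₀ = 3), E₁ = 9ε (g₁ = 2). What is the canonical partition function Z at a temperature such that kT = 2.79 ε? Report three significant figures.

Z = 3.08

Eᵢ/kT = 0, 3.2258.
Z = Σ gᵢe^(−Eᵢ/kT) = 3·e^(−0) + 2·e^(−3.2258) = 3.0000 + 0.079448 = 3.0794.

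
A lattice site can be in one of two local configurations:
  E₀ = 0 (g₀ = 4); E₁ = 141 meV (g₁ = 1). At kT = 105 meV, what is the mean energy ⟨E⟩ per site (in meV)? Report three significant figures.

8.64 meV

Eᵢ/kT = 0, 1.3429.
Z = Σ gᵢe^(−Eᵢ/kT) = 4·e^(−0) + 1·e^(−1.3429) = 4.0000 + 0.26109 = 4.2611.
⟨E⟩ = Σ Eᵢ gᵢe^(−Eᵢ/kT) / Z = (0·4.0000 + 141·0.26109) / 4.2611 = 8.64 meV.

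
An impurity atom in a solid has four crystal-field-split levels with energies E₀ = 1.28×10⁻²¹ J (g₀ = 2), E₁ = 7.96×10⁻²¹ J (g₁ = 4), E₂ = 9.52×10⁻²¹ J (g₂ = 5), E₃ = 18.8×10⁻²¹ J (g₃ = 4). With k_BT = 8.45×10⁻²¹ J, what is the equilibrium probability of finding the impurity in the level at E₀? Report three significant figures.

Eᵢ/kT = 0.15148, 0.94201, 1.1266, 2.2249.
Z = Σ gᵢe^(−Eᵢ/kT) = 2·e^(−0.15148) + 4·e^(−0.94201) + 5·e^(−1.1266) + 4·e^(−2.2249) = 1.7189 + 1.5594 + 1.6207 + 0.43231 = 5.3313.
P₀ = g₀ e^(−E₀/kT) / Z = 1.7189/5.3313 = 0.322.

0.322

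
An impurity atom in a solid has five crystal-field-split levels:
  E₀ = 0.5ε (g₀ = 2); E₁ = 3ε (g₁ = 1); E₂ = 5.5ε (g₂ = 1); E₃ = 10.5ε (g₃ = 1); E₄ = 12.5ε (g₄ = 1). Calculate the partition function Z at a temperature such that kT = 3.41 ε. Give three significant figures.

Eᵢ/kT = 0.14663, 0.87977, 1.6129, 3.0792, 3.6657.
Z = Σ gᵢe^(−Eᵢ/kT) = 2·e^(−0.14663) + 1·e^(−0.87977) + 1·e^(−1.6129) + 1·e^(−3.0792) + 1·e^(−3.6657) = 1.7272 + 0.41488 + 0.19931 + 0.045996 + 0.025586 = 2.4130.

Z = 2.41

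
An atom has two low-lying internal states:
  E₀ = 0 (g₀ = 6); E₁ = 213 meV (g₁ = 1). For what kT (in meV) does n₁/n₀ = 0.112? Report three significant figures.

536 meV

n₁/n₀ = (g₁/g₀) exp[−(E₁−E₀)/kT] = 0.112.
⇒ (E₁−E₀)/kT = ln((1/6)/0.112) = ln(1.4881) = 0.39750.
kT = 213 meV / 0.39750 = 536 meV.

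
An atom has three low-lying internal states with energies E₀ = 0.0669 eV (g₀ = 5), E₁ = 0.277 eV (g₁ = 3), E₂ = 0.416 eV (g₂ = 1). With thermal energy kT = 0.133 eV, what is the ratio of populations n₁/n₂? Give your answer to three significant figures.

8.53

n₁/n₂ = (g₁/g₂) exp[−(E₁−E₂)/kT] = (3/1) × exp(−(-0.139 eV)/(0.133 eV)) = (3/1) × exp(1.0451) = 8.53.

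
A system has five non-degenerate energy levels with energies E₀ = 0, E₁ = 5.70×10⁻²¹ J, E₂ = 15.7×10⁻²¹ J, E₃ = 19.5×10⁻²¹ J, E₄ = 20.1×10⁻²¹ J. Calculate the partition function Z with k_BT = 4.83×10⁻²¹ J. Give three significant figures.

Z = 1.38

Eᵢ/kT = 0, 1.1801, 3.2505, 4.0373, 4.1615.
Z = Σ e^(−Eᵢ/kT) = e^(−0) + e^(−1.1801) + e^(−3.2505) + e^(−4.0373) + e^(−4.1615) = 1.0000 + 0.30725 + 0.038755 + 0.017645 + 0.015584 = 1.3792.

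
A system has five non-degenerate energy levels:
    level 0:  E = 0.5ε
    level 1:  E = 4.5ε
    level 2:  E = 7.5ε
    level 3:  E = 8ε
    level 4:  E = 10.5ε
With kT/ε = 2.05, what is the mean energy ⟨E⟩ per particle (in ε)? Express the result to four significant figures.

1.384 ε

Eᵢ/kT = 0.243902, 2.19512, 3.65854, 3.90244, 5.12195.
Z = Σ e^(−Eᵢ/kT) = e^(−0.243902) + e^(−2.19512) + e^(−3.65854) + e^(−3.90244) + e^(−5.12195) = 0.783564 + 0.111345 + 0.0257701 + 0.0201926 + 0.00596438 = 0.946836.
⟨E⟩ = Σ Eᵢ e^(−Eᵢ/kT) / Z = (0.5·0.783564 + 4.5·0.111345 + 7.5·0.0257701 + 8·0.0201926 + 10.5·0.00596438) / 0.946836 = 1.384 ε.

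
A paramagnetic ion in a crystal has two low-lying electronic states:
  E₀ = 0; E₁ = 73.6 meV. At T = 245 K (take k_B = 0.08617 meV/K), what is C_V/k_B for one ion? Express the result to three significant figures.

k_BT = 0.08617 × 245 K = 21.112 meV.
Eᵢ/kT = 0, 3.4862.
Z = Σ e^(−Eᵢ/kT) = e^(−0) + e^(−3.4862) = 1.0000 + 0.030617 = 1.0306.
⟨E⟩ = 2.1865 meV, ⟨E²⟩ = 160.93 meV².
C_V/k_B = (⟨E²⟩ − ⟨E⟩²)/(kT)² = (160.93 − 4.7808)/445.72 = 0.350.

0.350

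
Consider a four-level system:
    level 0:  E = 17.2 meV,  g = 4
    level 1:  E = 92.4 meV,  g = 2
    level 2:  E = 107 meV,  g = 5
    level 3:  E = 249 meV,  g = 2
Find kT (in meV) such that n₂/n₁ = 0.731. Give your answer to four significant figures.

n₂/n₁ = (g₂/g₁) exp[−(E₂−E₁)/kT] = 0.731.
⇒ (E₂−E₁)/kT = ln((5/2)/0.731) = ln(3.41997) = 1.22963.
kT = 14.6 meV / 1.22963 = 11.87 meV.

11.87 meV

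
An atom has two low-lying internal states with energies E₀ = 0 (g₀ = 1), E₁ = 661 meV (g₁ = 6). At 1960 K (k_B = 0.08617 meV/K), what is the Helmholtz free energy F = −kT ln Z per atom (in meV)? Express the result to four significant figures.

-19.11 meV

k_BT = 0.08617 × 1960 K = 168.893 meV.
Eᵢ/kT = 0, 3.91372.
Z = Σ gᵢe^(−Eᵢ/kT) = 1·e^(−0) + 6·e^(−3.91372) = 1.00000 + 0.119797 = 1.11980.
F = −kT ln Z = −168.893 × ln(1.11980) = −168.893 × 0.113150 = -19.11 meV.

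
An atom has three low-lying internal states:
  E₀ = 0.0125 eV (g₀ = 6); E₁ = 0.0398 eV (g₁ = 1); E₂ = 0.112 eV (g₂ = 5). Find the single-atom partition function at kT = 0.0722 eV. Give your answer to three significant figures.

Eᵢ/kT = 0.17313, 0.55125, 1.5512.
Z = Σ gᵢe^(−Eᵢ/kT) = 6·e^(−0.17313) + 1·e^(−0.55125) + 5·e^(−1.5512) = 5.0462 + 0.57623 + 1.0600 = 6.6824.

Z = 6.68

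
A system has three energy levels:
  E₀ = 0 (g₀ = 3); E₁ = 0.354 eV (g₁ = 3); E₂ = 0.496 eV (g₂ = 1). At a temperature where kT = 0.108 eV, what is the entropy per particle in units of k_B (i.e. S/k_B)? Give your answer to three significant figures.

Eᵢ/kT = 0, 3.2778, 4.5926.
Z = Σ gᵢe^(−Eᵢ/kT) = 3·e^(−0) + 3·e^(−3.2778) + 1·e^(−4.5926) = 3.0000 + 0.11313 + 0.010126 = 3.1233.
⟨E⟩ = Σ EᵢPᵢ = 0.014430 eV.
S/k_B = ln Z + ⟨E⟩/kT = ln(3.1233) + 0.014430/0.108 = 1.1389 + 0.13361 = 1.27.

1.27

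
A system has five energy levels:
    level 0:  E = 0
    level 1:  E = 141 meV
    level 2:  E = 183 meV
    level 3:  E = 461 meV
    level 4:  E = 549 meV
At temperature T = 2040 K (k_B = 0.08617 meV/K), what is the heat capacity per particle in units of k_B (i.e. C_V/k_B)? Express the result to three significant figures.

0.532

k_BT = 0.08617 × 2040 K = 175.79 meV.
Eᵢ/kT = 0, 0.80209, 1.0410, 2.6224, 3.1230.
Z = Σ e^(−Eᵢ/kT) = e^(−0) + e^(−0.80209) + e^(−1.0410) + e^(−2.6224) + e^(−3.1230) = 1.0000 + 0.44839 + 0.35310 + 0.072628 + 0.044025 = 1.9181.
⟨E⟩ = 96.706 meV, ⟨E²⟩ = 25777 meV².
C_V/k_B = (⟨E²⟩ − ⟨E⟩²)/(kT)² = (25777 − 9352.1)/30902 = 0.532.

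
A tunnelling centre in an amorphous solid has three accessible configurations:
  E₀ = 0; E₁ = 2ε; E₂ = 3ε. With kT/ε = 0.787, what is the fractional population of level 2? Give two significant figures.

0.020

Eᵢ/kT = 0, 2.541, 3.812.
Z = Σ e^(−Eᵢ/kT) = e^(−0) + e^(−2.541) + e^(−3.812) = 1.000 + 0.07879 + 0.02210 = 1.101.
P₂ = e^(−E₂/kT) / Z = 0.02210/1.101 = 0.020.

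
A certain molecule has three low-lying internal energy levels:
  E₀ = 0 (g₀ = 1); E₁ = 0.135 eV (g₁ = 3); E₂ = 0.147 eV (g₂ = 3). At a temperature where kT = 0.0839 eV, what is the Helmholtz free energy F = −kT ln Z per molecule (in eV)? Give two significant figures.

Eᵢ/kT = 0, 1.609, 1.752.
Z = Σ gᵢe^(−Eᵢ/kT) = 1·e^(−0) + 3·e^(−1.609) + 3·e^(−1.752) = 1.000 + 0.6003 + 0.5203 = 2.121.
F = −kT ln Z = −0.0839 × ln(2.121) = −0.0839 × 0.7519 = -0.063 eV.

-0.063 eV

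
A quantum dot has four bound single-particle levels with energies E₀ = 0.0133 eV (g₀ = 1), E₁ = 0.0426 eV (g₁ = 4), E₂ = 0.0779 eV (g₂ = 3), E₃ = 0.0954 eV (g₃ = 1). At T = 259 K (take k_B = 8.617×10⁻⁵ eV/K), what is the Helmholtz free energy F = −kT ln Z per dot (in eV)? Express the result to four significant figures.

k_BT = 8.617×10⁻⁵ × 259 K = 0.0223180 eV.
Eᵢ/kT = 0.595932, 1.90877, 3.49046, 4.27458.
Z = Σ gᵢe^(−Eᵢ/kT) = 1·e^(−0.595932) + 4·e^(−1.90877) + 3·e^(−3.49046) + 1·e^(−4.27458) = 0.551049 + 0.593051 + 0.0914605 + 0.0139179 = 1.24948.
F = −kT ln Z = −0.0223180 × ln(1.24948) = −0.0223180 × 0.222727 = -0.004971 eV.

-0.004971 eV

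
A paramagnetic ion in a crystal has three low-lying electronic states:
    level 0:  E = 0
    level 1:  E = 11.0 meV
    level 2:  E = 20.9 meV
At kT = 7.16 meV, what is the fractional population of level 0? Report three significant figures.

Eᵢ/kT = 0, 1.5363, 2.9190.
Z = Σ e^(−Eᵢ/kT) = e^(−0) + e^(−1.5363) + e^(−2.9190) = 1.0000 + 0.21518 + 0.053988 = 1.2692.
P₀ = e^(−E₀/kT) / Z = 1.0000/1.2692 = 0.788.

0.788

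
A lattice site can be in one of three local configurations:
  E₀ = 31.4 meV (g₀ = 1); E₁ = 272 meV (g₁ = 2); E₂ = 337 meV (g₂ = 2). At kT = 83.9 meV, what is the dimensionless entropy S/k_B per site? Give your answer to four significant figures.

0.5968

Eᵢ/kT = 0.374255, 3.24195, 4.01669.
Z = Σ gᵢe^(−Eᵢ/kT) = 1·e^(−0.374255) + 2·e^(−3.24195) + 2·e^(−4.01669) = 0.687802 + 0.0781752 + 0.0360250 = 0.802002.
⟨E⟩ = Σ EᵢPᵢ = 68.5797 meV.
S/k_B = ln Z + ⟨E⟩/kT = ln(0.802002) + 68.5797/83.9 = -0.220644 + 0.817398 = 0.5968.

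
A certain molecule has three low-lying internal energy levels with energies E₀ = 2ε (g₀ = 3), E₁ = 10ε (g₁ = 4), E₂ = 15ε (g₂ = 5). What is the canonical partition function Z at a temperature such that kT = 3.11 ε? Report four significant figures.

Eᵢ/kT = 0.643087, 3.21543, 4.82315.
Z = Σ gᵢe^(−Eᵢ/kT) = 3·e^(−0.643087) + 4·e^(−3.21543) + 5·e^(−4.82315) = 1.57700 + 0.160552 + 0.0402071 = 1.77776.

Z = 1.778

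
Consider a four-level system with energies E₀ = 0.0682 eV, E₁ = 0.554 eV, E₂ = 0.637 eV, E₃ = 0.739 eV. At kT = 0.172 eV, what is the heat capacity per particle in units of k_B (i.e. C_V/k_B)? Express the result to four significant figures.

Eᵢ/kT = 0.396512, 3.22093, 3.70349, 4.29651.
Z = Σ e^(−Eᵢ/kT) = e^(−0.396512) + e^(−3.22093) + e^(−3.70349) + e^(−4.29651) = 0.672662 + 0.0399179 + 0.0246374 + 0.0136160 = 0.750833.
⟨E⟩ = 0.124856 eV, ⟨E²⟩ = 0.0437024 eV².
C_V/k_B = (⟨E²⟩ − ⟨E⟩²)/(kT)² = (0.0437024 − 0.0155890)/0.0295840 = 0.9503.

0.9503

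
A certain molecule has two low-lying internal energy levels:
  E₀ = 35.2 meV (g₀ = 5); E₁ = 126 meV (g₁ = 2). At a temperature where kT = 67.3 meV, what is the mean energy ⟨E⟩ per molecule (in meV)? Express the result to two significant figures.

Eᵢ/kT = 0.5230, 1.872.
Z = Σ gᵢe^(−Eᵢ/kT) = 5·e^(−0.5230) + 2·e^(−1.872) = 2.964 + 0.3076 = 3.272.
⟨E⟩ = Σ Eᵢ gᵢe^(−Eᵢ/kT) / Z = (35.2·2.964 + 126·0.3076) / 3.272 = 44 meV.

44 meV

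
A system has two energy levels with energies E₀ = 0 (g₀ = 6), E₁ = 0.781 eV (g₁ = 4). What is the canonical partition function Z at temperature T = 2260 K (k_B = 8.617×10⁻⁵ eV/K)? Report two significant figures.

Z = 6.1

k_BT = 8.617×10⁻⁵ × 2260 K = 0.1947 eV.
Eᵢ/kT = 0, 4.011.
Z = Σ gᵢe^(−Eᵢ/kT) = 6·e^(−0) + 4·e^(−4.011) = 6.000 + 0.07246 = 6.072.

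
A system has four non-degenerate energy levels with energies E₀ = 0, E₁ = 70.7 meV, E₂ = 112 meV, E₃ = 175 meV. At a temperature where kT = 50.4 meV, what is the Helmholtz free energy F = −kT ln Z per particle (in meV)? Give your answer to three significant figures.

Eᵢ/kT = 0, 1.4028, 2.2222, 3.4722.
Z = Σ e^(−Eᵢ/kT) = e^(−0) + e^(−1.4028) + e^(−2.2222) + e^(−3.4722) = 1.0000 + 0.24591 + 0.10837 + 0.031049 = 1.3853.
F = −kT ln Z = −50.4 × ln(1.3853) = −50.4 × 0.32592 = -16.4 meV.

-16.4 meV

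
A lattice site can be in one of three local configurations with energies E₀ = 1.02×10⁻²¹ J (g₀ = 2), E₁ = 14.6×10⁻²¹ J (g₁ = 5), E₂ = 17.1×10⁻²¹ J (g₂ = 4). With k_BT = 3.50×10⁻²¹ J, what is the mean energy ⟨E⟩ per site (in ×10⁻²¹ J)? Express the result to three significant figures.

Eᵢ/kT = 0.29143, 4.1714, 4.8857.
Z = Σ gᵢe^(−Eᵢ/kT) = 2·e^(−0.29143) + 5·e^(−4.1714) + 4·e^(−4.8857) = 1.4944 + 0.077153 + 0.030215 = 1.6018.
⟨E⟩ = Σ Eᵢ gᵢe^(−Eᵢ/kT) / Z = (1.02·1.4944 + 14.6·0.077153 + 17.1·0.030215) / 1.6018 = 1.98 ×10⁻²¹ J.

1.98 ×10⁻²¹ J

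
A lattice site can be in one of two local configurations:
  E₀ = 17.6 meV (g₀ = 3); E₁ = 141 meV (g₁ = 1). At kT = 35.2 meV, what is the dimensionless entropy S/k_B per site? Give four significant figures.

1.143

Eᵢ/kT = 0.500000, 4.00568.
Z = Σ gᵢe^(−Eᵢ/kT) = 3·e^(−0.500000) + 1·e^(−4.00568) = 1.81959 + 0.0182119 = 1.83780.
⟨E⟩ = Σ EᵢPᵢ = 18.8229 meV.
S/k_B = ln Z + ⟨E⟩/kT = ln(1.83780) + 18.8229/35.2 = 0.608569 + 0.534741 = 1.143.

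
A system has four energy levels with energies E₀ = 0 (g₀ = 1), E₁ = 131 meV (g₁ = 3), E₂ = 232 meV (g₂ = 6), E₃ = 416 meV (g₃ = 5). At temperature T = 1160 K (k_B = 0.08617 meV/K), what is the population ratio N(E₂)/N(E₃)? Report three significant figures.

k_BT = 0.08617 × 1160 K = 99.957 meV.
n₂/n₃ = (g₂/g₃) exp[−(E₂−E₃)/kT] = (6/5) × exp(−(-184 meV)/(99.957 meV)) = (6/5) × exp(1.8408) = 7.56.

7.56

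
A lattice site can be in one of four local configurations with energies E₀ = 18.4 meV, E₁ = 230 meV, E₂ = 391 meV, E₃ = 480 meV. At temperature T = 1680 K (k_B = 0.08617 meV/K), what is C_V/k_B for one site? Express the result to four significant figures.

0.8080

k_BT = 0.08617 × 1680 K = 144.766 meV.
Eᵢ/kT = 0.127102, 1.58877, 2.70091, 3.31570.
Z = Σ e^(−Eᵢ/kT) = e^(−0.127102) + e^(−1.58877) + e^(−2.70091) + e^(−3.31570) = 0.880644 + 0.204177 + 0.0671444 + 0.0363086 = 1.18827.
⟨E⟩ = 89.9174 meV, ⟨E²⟩ = 25019.3 meV².
C_V/k_B = (⟨E²⟩ − ⟨E⟩²)/(kT)² = (25019.3 − 8085.14)/20957.2 = 0.8080.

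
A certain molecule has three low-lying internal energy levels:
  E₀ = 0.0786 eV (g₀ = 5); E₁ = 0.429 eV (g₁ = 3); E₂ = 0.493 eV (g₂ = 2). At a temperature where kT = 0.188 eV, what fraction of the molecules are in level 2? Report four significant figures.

0.03881

Eᵢ/kT = 0.418085, 2.28191, 2.62234.
Z = Σ gᵢe^(−Eᵢ/kT) = 5·e^(−0.418085) + 3·e^(−2.28191) + 2·e^(−2.62234) = 3.29153 + 0.306267 + 0.145265 = 3.74306.
P₂ = g₂ e^(−E₂/kT) / Z = 0.145265/3.74306 = 0.03881.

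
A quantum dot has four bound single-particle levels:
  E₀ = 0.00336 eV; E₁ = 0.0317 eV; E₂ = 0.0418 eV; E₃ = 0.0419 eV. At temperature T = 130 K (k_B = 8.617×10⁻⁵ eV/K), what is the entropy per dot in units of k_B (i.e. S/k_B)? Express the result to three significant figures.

0.504

k_BT = 8.617×10⁻⁵ × 130 K = 0.011202 eV.
Eᵢ/kT = 0.29995, 2.8299, 3.7315, 3.7404.
Z = Σ e^(−Eᵢ/kT) = e^(−0.29995) + e^(−2.8299) + e^(−3.7315) + e^(−3.7404) = 0.74086 + 0.059019 + 0.023957 + 0.023745 = 0.84758.
⟨E⟩ = Σ EᵢPᵢ = 0.0074996 eV.
S/k_B = ln Z + ⟨E⟩/kT = ln(0.84758) + 0.0074996/0.011202 = -0.16537 + 0.66949 = 0.504.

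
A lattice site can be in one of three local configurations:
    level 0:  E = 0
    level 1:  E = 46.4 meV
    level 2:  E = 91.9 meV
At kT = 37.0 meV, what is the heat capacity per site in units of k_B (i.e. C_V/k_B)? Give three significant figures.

Eᵢ/kT = 0, 1.2541, 2.4838.
Z = Σ e^(−Eᵢ/kT) = e^(−0) + e^(−1.2541) + e^(−2.4838) = 1.0000 + 0.28533 + 0.083426 = 1.3688.
⟨E⟩ = 15.273 meV, ⟨E²⟩ = 963.54 meV².
C_V/k_B = (⟨E²⟩ − ⟨E⟩²)/(kT)² = (963.54 − 233.26)/1369.0 = 0.533.

0.533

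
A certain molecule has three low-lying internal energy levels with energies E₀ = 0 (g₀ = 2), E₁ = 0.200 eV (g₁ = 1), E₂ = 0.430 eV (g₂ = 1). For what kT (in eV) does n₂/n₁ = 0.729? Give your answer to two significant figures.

0.73 eV

n₂/n₁ = (g₂/g₁) exp[−(E₂−E₁)/kT] = 0.729.
⇒ (E₂−E₁)/kT = ln((1/1)/0.729) = ln(1.372) = 0.3163.
kT = 0.230 eV / 0.3163 = 0.73 eV.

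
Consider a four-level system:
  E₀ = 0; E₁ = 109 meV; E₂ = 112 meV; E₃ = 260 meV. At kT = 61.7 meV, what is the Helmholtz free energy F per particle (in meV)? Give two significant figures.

-18 meV

Eᵢ/kT = 0, 1.767, 1.815, 4.214.
Z = Σ e^(−Eᵢ/kT) = e^(−0) + e^(−1.767) + e^(−1.815) + e^(−4.214) = 1.000 + 0.1708 + 0.1628 + 0.01479 = 1.348.
F = −kT ln Z = −61.7 × ln(1.348) = −61.7 × 0.2986 = -18 meV.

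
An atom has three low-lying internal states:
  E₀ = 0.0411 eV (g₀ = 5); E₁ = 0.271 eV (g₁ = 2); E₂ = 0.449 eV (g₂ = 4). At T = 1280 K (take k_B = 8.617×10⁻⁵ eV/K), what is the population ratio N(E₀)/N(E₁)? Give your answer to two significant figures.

k_BT = 8.617×10⁻⁵ × 1280 K = 0.1103 eV.
n₀/n₁ = (g₀/g₁) exp[−(E₀−E₁)/kT] = (5/2) × exp(−(-0.2299 eV)/(0.1103 eV)) = (5/2) × exp(2.084) = 20.

20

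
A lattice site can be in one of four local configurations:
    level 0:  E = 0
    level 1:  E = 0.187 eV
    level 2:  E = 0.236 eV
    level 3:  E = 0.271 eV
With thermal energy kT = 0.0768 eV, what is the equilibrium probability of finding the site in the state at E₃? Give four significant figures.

0.02523

Eᵢ/kT = 0, 2.43490, 3.07292, 3.52865.
Z = Σ e^(−Eᵢ/kT) = e^(−0) + e^(−2.43490) + e^(−3.07292) + e^(−3.52865) = 1.00000 + 0.0876065 + 0.0462858 + 0.0293445 = 1.16324.
P₃ = e^(−E₃/kT) / Z = 0.0293445/1.16324 = 0.02523.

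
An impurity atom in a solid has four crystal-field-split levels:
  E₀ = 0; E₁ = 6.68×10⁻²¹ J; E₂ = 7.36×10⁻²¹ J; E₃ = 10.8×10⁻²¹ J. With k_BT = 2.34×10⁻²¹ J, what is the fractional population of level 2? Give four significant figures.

0.03877

Eᵢ/kT = 0, 2.85470, 3.14530, 4.61538.
Z = Σ e^(−Eᵢ/kT) = e^(−0) + e^(−2.85470) + e^(−3.14530) + e^(−4.61538) = 1.00000 + 0.0575731 + 0.0430540 + 0.00989842 = 1.11053.
P₂ = e^(−E₂/kT) / Z = 0.0430540/1.11053 = 0.03877.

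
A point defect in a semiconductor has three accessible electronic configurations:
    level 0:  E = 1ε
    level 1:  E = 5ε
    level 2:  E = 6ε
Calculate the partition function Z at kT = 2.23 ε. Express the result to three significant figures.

Z = 0.813

Eᵢ/kT = 0.44843, 2.2422, 2.6906.
Z = Σ e^(−Eᵢ/kT) = e^(−0.44843) + e^(−2.2422) + e^(−2.6906) = 0.63863 + 0.10622 + 0.067840 = 0.81269.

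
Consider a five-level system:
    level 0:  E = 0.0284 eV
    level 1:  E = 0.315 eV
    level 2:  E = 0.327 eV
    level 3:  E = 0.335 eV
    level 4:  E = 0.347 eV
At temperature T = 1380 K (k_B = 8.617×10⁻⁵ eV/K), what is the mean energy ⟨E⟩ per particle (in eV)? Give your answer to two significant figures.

k_BT = 8.617×10⁻⁵ × 1380 K = 0.1189 eV.
Eᵢ/kT = 0.2389, 2.649, 2.750, 2.817, 2.918.
Z = Σ e^(−Eᵢ/kT) = e^(−0.2389) + e^(−2.649) + e^(−2.750) + e^(−2.817) + e^(−2.918) = 0.7875 + 0.07072 + 0.06393 + 0.05979 + 0.05404 = 1.036.
⟨E⟩ = Σ Eᵢ e^(−Eᵢ/kT) / Z = (0.0284·0.7875 + 0.315·0.07072 + 0.327·0.06393 + 0.335·0.05979 + 0.347·0.05404) / 1.036 = 0.10 eV.

0.10 eV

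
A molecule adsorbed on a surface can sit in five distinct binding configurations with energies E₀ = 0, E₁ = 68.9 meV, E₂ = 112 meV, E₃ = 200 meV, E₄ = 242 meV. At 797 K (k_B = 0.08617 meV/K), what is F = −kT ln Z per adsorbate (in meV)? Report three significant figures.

k_BT = 0.08617 × 797 K = 68.677 meV.
Eᵢ/kT = 0, 1.0032, 1.6308, 2.9122, 3.5237.
Z = Σ e^(−Eᵢ/kT) = e^(−0) + e^(−1.0032) + e^(−1.6308) + e^(−2.9122) + e^(−3.5237) = 1.0000 + 0.36670 + 0.19577 + 0.054356 + 0.029490 = 1.6463.
F = −kT ln Z = −68.677 × ln(1.6463) = −68.677 × 0.49853 = -34.2 meV.

-34.2 meV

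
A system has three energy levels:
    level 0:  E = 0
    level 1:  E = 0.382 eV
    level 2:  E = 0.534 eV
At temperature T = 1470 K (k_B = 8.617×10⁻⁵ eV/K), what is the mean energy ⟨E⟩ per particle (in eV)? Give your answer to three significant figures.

0.0250 eV

k_BT = 8.617×10⁻⁵ × 1470 K = 0.12667 eV.
Eᵢ/kT = 0, 3.0157, 4.2157.
Z = Σ e^(−Eᵢ/kT) = e^(−0) + e^(−3.0157) + e^(−4.2157) = 1.0000 + 0.049012 + 0.014762 = 1.0638.
⟨E⟩ = Σ Eᵢ e^(−Eᵢ/kT) / Z = (0·1.0000 + 0.382·0.049012 + 0.534·0.014762) / 1.0638 = 0.0250 eV.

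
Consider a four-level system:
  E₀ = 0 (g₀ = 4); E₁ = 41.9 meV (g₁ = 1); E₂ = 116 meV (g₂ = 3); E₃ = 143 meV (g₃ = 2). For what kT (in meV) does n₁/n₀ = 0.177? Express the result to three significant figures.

121 meV

n₁/n₀ = (g₁/g₀) exp[−(E₁−E₀)/kT] = 0.177.
⇒ (E₁−E₀)/kT = ln((1/4)/0.177) = ln(1.4124) = 0.34529.
kT = 41.9 meV / 0.34529 = 121 meV.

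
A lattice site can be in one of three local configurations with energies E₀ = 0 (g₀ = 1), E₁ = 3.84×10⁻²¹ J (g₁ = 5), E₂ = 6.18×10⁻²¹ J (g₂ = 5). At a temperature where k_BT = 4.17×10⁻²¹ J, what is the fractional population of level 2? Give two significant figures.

0.28

Eᵢ/kT = 0, 0.9209, 1.482.
Z = Σ gᵢe^(−Eᵢ/kT) = 1·e^(−0) + 5·e^(−0.9209) + 5·e^(−1.482) = 1.000 + 1.991 + 1.136 = 4.127.
P₂ = g₂ e^(−E₂/kT) / Z = 1.136/4.127 = 0.28.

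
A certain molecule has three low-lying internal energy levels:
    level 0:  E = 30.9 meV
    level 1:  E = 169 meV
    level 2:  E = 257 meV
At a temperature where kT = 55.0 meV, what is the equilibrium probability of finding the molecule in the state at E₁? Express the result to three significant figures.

Eᵢ/kT = 0.56182, 3.0727, 4.6727.
Z = Σ e^(−Eᵢ/kT) = e^(−0.56182) + e^(−3.0727) + e^(−4.6727) = 0.57017 + 0.046296 + 0.0093470 = 0.62581.
P₁ = e^(−E₁/kT) / Z = 0.046296/0.62581 = 0.0740.

0.0740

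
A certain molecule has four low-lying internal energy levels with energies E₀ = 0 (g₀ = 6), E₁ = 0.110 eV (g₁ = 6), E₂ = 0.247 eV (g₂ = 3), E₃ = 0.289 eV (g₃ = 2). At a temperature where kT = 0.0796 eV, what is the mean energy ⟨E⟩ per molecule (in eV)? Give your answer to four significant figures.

Eᵢ/kT = 0, 1.38191, 3.10302, 3.63065.
Z = Σ gᵢe^(−Eᵢ/kT) = 6·e^(−0) + 6·e^(−1.38191) + 3·e^(−3.10302) + 2·e^(−3.63065) = 6.00000 + 1.50659 + 0.134740 + 0.0529979 = 7.69433.
⟨E⟩ = Σ Eᵢ gᵢe^(−Eᵢ/kT) / Z = (0·6.00000 + 0.110·1.50659 + 0.247·0.134740 + 0.289·0.0529979) / 7.69433 = 0.02785 eV.

0.02785 eV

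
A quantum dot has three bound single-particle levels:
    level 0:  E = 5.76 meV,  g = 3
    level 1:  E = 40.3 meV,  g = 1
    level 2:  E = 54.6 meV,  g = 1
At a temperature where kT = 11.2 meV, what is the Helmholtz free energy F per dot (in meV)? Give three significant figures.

Eᵢ/kT = 0.51429, 3.5982, 4.8750.
Z = Σ gᵢe^(−Eᵢ/kT) = 3·e^(−0.51429) + 1·e^(−3.5982) + 1·e^(−4.8750) = 1.7938 + 0.027373 + 0.0076351 = 1.8288.
F = −kT ln Z = −11.2 × ln(1.8288) = −11.2 × 0.60366 = -6.76 meV.

-6.76 meV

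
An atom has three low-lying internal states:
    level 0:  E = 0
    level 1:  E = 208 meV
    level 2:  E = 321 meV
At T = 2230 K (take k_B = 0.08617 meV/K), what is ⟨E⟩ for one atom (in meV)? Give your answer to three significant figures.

k_BT = 0.08617 × 2230 K = 192.16 meV.
Eᵢ/kT = 0, 1.0824, 1.6705.
Z = Σ e^(−Eᵢ/kT) = e^(−0) + e^(−1.0824) + e^(−1.6705) = 1.0000 + 0.33878 + 0.18815 = 1.5269.
⟨E⟩ = Σ Eᵢ e^(−Eᵢ/kT) / Z = (0·1.0000 + 208·0.33878 + 321·0.18815) / 1.5269 = 85.7 meV.

85.7 meV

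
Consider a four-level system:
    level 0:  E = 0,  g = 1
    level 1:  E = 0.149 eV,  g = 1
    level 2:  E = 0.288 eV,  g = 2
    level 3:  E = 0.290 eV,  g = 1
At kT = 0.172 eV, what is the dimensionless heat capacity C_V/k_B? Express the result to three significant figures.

Eᵢ/kT = 0, 0.86628, 1.6744, 1.6860.
Z = Σ gᵢe^(−Eᵢ/kT) = 1·e^(−0) + 1·e^(−0.86628) + 2·e^(−1.6744) + 1·e^(−1.6860) = 1.0000 + 0.42051 + 0.37484 + 0.18526 = 1.9806.
⟨E⟩ = 0.11327 eV, ⟨E²⟩ = 0.028278 eV².
C_V/k_B = (⟨E²⟩ − ⟨E⟩²)/(kT)² = (0.028278 − 0.012830)/0.029584 = 0.522.

0.522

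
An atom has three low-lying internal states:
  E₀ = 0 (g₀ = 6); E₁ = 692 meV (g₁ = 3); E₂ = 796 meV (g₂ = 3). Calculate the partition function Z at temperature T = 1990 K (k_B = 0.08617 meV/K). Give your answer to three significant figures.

k_BT = 0.08617 × 1990 K = 171.48 meV.
Eᵢ/kT = 0, 4.0355, 4.6419.
Z = Σ gᵢe^(−Eᵢ/kT) = 6·e^(−0) + 3·e^(−4.0355) + 3·e^(−4.6419) = 6.0000 + 0.053031 + 0.028918 = 6.0819.

Z = 6.08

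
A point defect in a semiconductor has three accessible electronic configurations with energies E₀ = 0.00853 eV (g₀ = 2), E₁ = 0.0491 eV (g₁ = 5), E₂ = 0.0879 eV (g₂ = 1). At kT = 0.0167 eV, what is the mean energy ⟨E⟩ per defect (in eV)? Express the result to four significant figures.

0.01611 eV

Eᵢ/kT = 0.510778, 2.94012, 5.26347.
Z = Σ gᵢe^(−Eᵢ/kT) = 2·e^(−0.510778) + 5·e^(−2.94012) + 1·e^(−5.26347) = 1.20006 + 0.264297 + 0.00517731 = 1.46953.
⟨E⟩ = Σ Eᵢ gᵢe^(−Eᵢ/kT) / Z = (0.00853·1.20006 + 0.0491·0.264297 + 0.0879·0.00517731) / 1.46953 = 0.01611 eV.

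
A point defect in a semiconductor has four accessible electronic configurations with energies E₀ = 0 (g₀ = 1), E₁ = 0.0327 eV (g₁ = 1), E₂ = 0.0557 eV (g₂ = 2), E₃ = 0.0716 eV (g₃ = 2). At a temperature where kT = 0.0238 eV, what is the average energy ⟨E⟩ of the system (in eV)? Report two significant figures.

Eᵢ/kT = 0, 1.374, 2.340, 3.008.
Z = Σ gᵢe^(−Eᵢ/kT) = 1·e^(−0) + 1·e^(−1.374) + 2·e^(−2.340) + 2·e^(−3.008) = 1.000 + 0.2531 + 0.1927 + 0.09878 = 1.545.
⟨E⟩ = Σ Eᵢ gᵢe^(−Eᵢ/kT) / Z = (0·1.000 + 0.0327·0.2531 + 0.0557·0.1927 + 0.0716·0.09878) / 1.545 = 0.017 eV.

0.017 eV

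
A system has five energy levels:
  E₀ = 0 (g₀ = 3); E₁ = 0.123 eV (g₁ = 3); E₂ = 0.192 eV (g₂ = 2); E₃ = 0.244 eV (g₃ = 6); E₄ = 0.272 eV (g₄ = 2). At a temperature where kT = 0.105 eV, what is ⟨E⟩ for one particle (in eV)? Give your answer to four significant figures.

0.07220 eV

Eᵢ/kT = 0, 1.17143, 1.82857, 2.32381, 2.59048.
Z = Σ gᵢe^(−Eᵢ/kT) = 3·e^(−0) + 3·e^(−1.17143) + 2·e^(−1.82857) + 6·e^(−2.32381) + 2·e^(−2.59048) = 3.00000 + 0.929770 + 0.321286 + 0.587399 + 0.149968 = 4.98842.
⟨E⟩ = Σ Eᵢ gᵢe^(−Eᵢ/kT) / Z = (0·3.00000 + 0.123·0.929770 + 0.192·0.321286 + 0.244·0.587399 + 0.272·0.149968) / 4.98842 = 0.07220 eV.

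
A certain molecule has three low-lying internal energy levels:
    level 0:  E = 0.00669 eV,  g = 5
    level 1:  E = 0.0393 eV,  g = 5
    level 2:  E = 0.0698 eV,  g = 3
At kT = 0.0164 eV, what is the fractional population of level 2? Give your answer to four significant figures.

Eᵢ/kT = 0.407927, 2.39634, 4.25610.
Z = Σ gᵢe^(−Eᵢ/kT) = 5·e^(−0.407927) + 5·e^(−2.39634) + 3·e^(−4.25610) = 3.32514 + 0.455253 + 0.0425325 = 3.82293.
P₂ = g₂ e^(−E₂/kT) / Z = 0.0425325/3.82293 = 0.01113.

0.01113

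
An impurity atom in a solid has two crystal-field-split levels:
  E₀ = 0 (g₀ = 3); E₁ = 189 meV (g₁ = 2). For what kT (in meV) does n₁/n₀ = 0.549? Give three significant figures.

n₁/n₀ = (g₁/g₀) exp[−(E₁−E₀)/kT] = 0.549.
⇒ (E₁−E₀)/kT = ln((2/3)/0.549) = ln(1.2143) = 0.19417.
kT = 189 meV / 0.19417 = 973 meV.

973 meV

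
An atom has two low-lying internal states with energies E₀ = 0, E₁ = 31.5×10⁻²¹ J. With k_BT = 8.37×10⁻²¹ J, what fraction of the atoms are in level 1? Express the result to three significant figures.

Eᵢ/kT = 0, 3.7634.
Z = Σ e^(−Eᵢ/kT) = e^(−0) + e^(−3.7634) = 1.0000 + 0.023205 = 1.0232.
P₁ = e^(−E₁/kT) / Z = 0.023205/1.0232 = 0.0227.

0.0227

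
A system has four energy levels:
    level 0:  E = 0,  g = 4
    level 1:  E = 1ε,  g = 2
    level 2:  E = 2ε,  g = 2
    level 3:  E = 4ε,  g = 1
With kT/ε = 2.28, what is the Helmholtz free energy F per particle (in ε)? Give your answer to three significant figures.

Eᵢ/kT = 0, 0.43860, 0.87719, 1.7544.
Z = Σ gᵢe^(−Eᵢ/kT) = 4·e^(−0) + 2·e^(−0.43860) + 2·e^(−0.87719) + 1·e^(−1.7544) = 4.0000 + 1.2899 + 0.83190 + 0.17301 = 6.2948.
F = −kT ln Z = −2.28 × ln(6.2948) = −2.28 × 1.8397 = -4.19 ε.

-4.19 ε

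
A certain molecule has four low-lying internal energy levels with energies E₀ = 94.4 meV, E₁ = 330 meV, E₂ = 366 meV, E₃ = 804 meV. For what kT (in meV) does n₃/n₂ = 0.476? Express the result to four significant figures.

n₃/n₂ = exp[−(E₃−E₂)/kT] = 0.476.
⇒ (E₃−E₂)/kT = ln(1/0.476) = ln(2.10084) = 0.742337.
kT = 438 meV / 0.742337 = 590.0 meV.

590.0 meV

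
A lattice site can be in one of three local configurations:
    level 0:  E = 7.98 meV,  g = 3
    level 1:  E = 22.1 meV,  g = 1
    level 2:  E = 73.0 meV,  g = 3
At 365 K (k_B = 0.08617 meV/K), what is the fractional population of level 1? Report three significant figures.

k_BT = 0.08617 × 365 K = 31.452 meV.
Eᵢ/kT = 0.25372, 0.70266, 2.3210.
Z = Σ gᵢe^(−Eᵢ/kT) = 3·e^(−0.25372) + 1·e^(−0.70266) + 3·e^(−2.3210) = 2.3277 + 0.49527 + 0.29453 = 3.1175.
P₁ = g₁ e^(−E₁/kT) / Z = 0.49527/3.1175 = 0.159.

0.159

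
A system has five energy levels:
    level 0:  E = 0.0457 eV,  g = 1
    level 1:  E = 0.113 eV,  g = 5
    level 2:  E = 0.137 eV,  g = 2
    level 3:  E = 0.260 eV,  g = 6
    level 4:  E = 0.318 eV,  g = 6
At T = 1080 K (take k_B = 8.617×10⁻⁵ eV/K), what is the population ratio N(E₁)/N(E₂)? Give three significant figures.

3.24

k_BT = 8.617×10⁻⁵ × 1080 K = 0.093064 eV.
n₁/n₂ = (g₁/g₂) exp[−(E₁−E₂)/kT] = (5/2) × exp(−(-0.024 eV)/(0.093064 eV)) = (5/2) × exp(0.25789) = 3.24.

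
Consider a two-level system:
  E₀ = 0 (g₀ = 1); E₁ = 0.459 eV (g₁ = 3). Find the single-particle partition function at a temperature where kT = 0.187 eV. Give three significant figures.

Z = 1.26

Eᵢ/kT = 0, 2.4545.
Z = Σ gᵢe^(−Eᵢ/kT) = 1·e^(−0) + 3·e^(−2.4545) = 1.0000 + 0.25772 = 1.2577.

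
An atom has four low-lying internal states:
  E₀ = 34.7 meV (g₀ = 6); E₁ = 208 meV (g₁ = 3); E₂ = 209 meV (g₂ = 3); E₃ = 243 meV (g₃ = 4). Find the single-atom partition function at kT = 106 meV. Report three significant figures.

Z = 5.57

Eᵢ/kT = 0.32736, 1.9623, 1.9717, 2.2925.
Z = Σ gᵢe^(−Eᵢ/kT) = 6·e^(−0.32736) + 3·e^(−1.9623) + 3·e^(−1.9717) + 4·e^(−2.2925) = 4.3249 + 0.42160 + 0.41766 + 0.40405 = 5.5682.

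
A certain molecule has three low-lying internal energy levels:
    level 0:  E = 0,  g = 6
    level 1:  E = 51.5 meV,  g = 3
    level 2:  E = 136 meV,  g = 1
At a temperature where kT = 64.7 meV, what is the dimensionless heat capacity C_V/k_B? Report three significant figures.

0.155

Eᵢ/kT = 0, 0.79598, 2.1020.
Z = Σ gᵢe^(−Eᵢ/kT) = 6·e^(−0) + 3·e^(−0.79598) + 1·e^(−2.1020) = 6.0000 + 1.3534 + 0.12221 = 7.4756.
⟨E⟩ = 11.547 meV, ⟨E²⟩ = 782.54 meV².
C_V/k_B = (⟨E²⟩ − ⟨E⟩²)/(kT)² = (782.54 − 133.33)/4186.1 = 0.155.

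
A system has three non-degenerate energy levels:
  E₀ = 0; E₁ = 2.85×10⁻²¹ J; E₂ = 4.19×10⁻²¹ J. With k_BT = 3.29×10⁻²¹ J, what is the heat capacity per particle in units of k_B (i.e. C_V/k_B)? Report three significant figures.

Eᵢ/kT = 0, 0.86626, 1.2736.
Z = Σ e^(−Eᵢ/kT) = e^(−0) + e^(−0.86626) + e^(−1.2736) = 1.0000 + 0.42052 + 0.27982 = 1.7003.
⟨E⟩ = 1.3944, ⟨E²⟩ = 4.8981.
C_V/k_B = (⟨E²⟩ − ⟨E⟩²)/(kT)² = (4.8981 − 1.9444)/10.824 = 0.273.

0.273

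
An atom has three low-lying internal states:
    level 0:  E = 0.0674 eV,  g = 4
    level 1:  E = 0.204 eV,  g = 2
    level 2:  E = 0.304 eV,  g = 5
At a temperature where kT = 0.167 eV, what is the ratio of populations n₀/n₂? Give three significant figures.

3.30

n₀/n₂ = (g₀/g₂) exp[−(E₀−E₂)/kT] = (4/5) × exp(−(-0.2366 eV)/(0.167 eV)) = (4/5) × exp(1.4168) = 3.30.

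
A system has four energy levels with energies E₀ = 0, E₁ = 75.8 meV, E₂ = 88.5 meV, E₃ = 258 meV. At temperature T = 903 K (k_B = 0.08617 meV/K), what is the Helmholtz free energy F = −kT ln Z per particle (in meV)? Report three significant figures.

k_BT = 0.08617 × 903 K = 77.812 meV.
Eᵢ/kT = 0, 0.97414, 1.1374, 3.3157.
Z = Σ e^(−Eᵢ/kT) = e^(−0) + e^(−0.97414) + e^(−1.1374) + e^(−3.3157) = 1.0000 + 0.37752 + 0.32065 + 0.036309 = 1.7345.
F = −kT ln Z = −77.812 × ln(1.7345) = −77.812 × 0.55072 = -42.9 meV.

-42.9 meV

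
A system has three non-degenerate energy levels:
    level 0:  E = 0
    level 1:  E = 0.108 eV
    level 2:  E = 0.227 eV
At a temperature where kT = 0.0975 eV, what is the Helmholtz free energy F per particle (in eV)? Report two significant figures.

Eᵢ/kT = 0, 1.108, 2.328.
Z = Σ e^(−Eᵢ/kT) = e^(−0) + e^(−1.108) + e^(−2.328) = 1.000 + 0.3302 + 0.09749 = 1.428.
F = −kT ln Z = −0.0975 × ln(1.428) = −0.0975 × 0.3563 = -0.035 eV.

-0.035 eV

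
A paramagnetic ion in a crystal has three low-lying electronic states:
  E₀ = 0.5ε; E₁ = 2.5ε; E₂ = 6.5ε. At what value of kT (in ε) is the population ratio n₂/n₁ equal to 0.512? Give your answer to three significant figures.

n₂/n₁ = exp[−(E₂−E₁)/kT] = 0.512.
⇒ (E₂−E₁)/kT = ln(1/0.512) = ln(1.9531) = 0.66942.
kT = 4.0ε / 0.66942 = 5.98 ε.

5.98 ε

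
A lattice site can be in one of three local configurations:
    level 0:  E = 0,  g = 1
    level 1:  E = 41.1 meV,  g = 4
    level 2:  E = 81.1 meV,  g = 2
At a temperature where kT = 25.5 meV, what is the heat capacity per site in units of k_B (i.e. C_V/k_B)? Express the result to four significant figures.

0.8696

Eᵢ/kT = 0, 1.61176, 3.18039.
Z = Σ gᵢe^(−Eᵢ/kT) = 1·e^(−0) + 4·e^(−1.61176) + 2·e^(−3.18039) = 1.00000 + 0.798144 + 0.0831389 = 1.88128.
⟨E⟩ = 21.0209 meV, ⟨E²⟩ = 1007.32 meV².
C_V/k_B = (⟨E²⟩ − ⟨E⟩²)/(kT)² = (1007.32 − 441.878)/650.250 = 0.8696.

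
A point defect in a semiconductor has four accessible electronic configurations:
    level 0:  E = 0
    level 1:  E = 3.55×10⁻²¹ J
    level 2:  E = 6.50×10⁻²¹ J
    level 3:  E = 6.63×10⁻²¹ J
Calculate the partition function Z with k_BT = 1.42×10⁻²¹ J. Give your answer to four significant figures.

Z = 1.102

Eᵢ/kT = 0, 2.50000, 4.57746, 4.66901.
Z = Σ e^(−Eᵢ/kT) = e^(−0) + e^(−2.50000) + e^(−4.57746) + e^(−4.66901) = 1.00000 + 0.0820850 + 0.0102810 + 0.00938155 = 1.10175.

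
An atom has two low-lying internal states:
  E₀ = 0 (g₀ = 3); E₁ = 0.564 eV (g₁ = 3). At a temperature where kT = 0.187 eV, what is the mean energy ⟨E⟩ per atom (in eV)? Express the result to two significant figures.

Eᵢ/kT = 0, 3.016.
Z = Σ gᵢe^(−Eᵢ/kT) = 3·e^(−0) + 3·e^(−3.016) = 3.000 + 0.1470 = 3.147.
⟨E⟩ = Σ Eᵢ gᵢe^(−Eᵢ/kT) / Z = (0·3.000 + 0.564·0.1470) / 3.147 = 0.026 eV.

0.026 eV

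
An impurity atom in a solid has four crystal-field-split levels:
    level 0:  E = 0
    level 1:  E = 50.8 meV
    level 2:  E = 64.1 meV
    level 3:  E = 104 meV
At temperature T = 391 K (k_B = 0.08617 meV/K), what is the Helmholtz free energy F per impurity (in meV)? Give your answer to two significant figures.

-12 meV

k_BT = 0.08617 × 391 K = 33.69 meV.
Eᵢ/kT = 0, 1.508, 1.903, 3.087.
Z = Σ e^(−Eᵢ/kT) = e^(−0) + e^(−1.508) + e^(−1.903) + e^(−3.087) = 1.000 + 0.2214 + 0.1491 + 0.04564 = 1.416.
F = −kT ln Z = −33.69 × ln(1.416) = −33.69 × 0.3478 = -12 meV.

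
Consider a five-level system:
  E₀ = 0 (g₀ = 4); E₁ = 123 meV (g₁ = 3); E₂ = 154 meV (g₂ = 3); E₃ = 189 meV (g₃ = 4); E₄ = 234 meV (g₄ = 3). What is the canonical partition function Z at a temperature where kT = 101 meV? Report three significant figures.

Z = 6.45

Eᵢ/kT = 0, 1.2178, 1.5248, 1.8713, 2.3168.
Z = Σ gᵢe^(−Eᵢ/kT) = 4·e^(−0) + 3·e^(−1.2178) + 3·e^(−1.5248) + 4·e^(−1.8713) + 3·e^(−2.3168) = 4.0000 + 0.88764 + 0.65299 + 0.61569 + 0.29577 = 6.4521.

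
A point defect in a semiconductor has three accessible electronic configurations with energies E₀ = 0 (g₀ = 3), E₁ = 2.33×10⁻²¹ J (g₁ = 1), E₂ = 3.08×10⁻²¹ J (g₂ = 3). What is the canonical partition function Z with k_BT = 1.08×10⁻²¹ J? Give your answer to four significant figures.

Eᵢ/kT = 0, 2.15741, 2.85185.
Z = Σ gᵢe^(−Eᵢ/kT) = 3·e^(−0) + 1·e^(−2.15741) + 3·e^(−2.85185) = 3.00000 + 0.115624 + 0.173212 = 3.28884.

Z = 3.289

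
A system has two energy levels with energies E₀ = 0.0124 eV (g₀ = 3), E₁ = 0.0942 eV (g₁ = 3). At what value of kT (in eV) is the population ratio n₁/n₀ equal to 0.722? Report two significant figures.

0.25 eV

n₁/n₀ = (g₁/g₀) exp[−(E₁−E₀)/kT] = 0.722.
⇒ (E₁−E₀)/kT = ln((3/3)/0.722) = ln(1.385) = 0.3257.
kT = 0.0818 eV / 0.3257 = 0.25 eV.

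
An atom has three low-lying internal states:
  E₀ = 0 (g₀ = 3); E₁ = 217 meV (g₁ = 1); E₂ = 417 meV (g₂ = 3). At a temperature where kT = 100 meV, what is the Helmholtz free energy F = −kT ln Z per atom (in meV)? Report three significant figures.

-115 meV

Eᵢ/kT = 0, 2.1700, 4.1700.
Z = Σ gᵢe^(−Eᵢ/kT) = 3·e^(−0) + 1·e^(−2.1700) + 3·e^(−4.1700) = 3.0000 + 0.11418 + 0.046357 = 3.1605.
F = −kT ln Z = −100 × ln(3.1605) = −100 × 1.1507 = -115 meV.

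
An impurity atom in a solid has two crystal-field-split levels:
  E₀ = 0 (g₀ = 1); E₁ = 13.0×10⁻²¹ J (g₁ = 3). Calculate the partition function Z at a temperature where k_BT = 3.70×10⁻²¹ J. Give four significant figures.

Z = 1.089

Eᵢ/kT = 0, 3.51351.
Z = Σ gᵢe^(−Eᵢ/kT) = 1·e^(−0) + 3·e^(−3.51351) = 1.00000 + 0.0893765 = 1.08938.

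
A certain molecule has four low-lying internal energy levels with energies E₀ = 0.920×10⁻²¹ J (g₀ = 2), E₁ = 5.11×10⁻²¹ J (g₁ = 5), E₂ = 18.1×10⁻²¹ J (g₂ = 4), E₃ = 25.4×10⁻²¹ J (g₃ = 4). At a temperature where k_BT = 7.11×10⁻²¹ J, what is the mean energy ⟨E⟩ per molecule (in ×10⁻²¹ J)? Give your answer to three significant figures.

4.89 ×10⁻²¹ J

Eᵢ/kT = 0.12940, 0.71871, 2.5457, 3.5724.
Z = Σ gᵢe^(−Eᵢ/kT) = 2·e^(−0.12940) + 5·e^(−0.71871) + 4·e^(−2.5457) + 4·e^(−3.5724) = 1.7572 + 2.4369 + 0.31367 + 0.11235 = 4.6201.
⟨E⟩ = Σ Eᵢ gᵢe^(−Eᵢ/kT) / Z = (0.920·1.7572 + 5.11·2.4369 + 18.1·0.31367 + 25.4·0.11235) / 4.6201 = 4.89 ×10⁻²¹ J.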